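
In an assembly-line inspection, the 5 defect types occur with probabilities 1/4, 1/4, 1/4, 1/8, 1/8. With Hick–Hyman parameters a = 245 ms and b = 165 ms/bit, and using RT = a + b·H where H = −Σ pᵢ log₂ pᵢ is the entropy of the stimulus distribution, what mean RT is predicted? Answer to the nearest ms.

616 ms

H = −Σ pᵢ log₂ pᵢ = 0.25·2 + 0.25·2 + 0.25·2 + 0.125·3 + 0.125·3 = 2.250 bits.
RT = 245 + 165 × 2.250 = 616.25 ms.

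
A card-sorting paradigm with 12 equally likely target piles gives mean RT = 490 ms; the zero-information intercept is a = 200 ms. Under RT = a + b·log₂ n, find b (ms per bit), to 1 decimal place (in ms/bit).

12 alternatives carry log₂ 12 = 3.5850 bits; the choice cost is 490 − 200 = 290 ms, so b = 290/3.5850 = 80.893 ms/bit.

80.9 ms/bit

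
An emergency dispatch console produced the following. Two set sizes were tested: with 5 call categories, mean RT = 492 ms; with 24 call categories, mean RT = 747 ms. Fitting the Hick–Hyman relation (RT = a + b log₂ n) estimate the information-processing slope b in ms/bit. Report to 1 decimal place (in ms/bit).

Slope: b = (747 − 492) / (log₂ 24 − log₂ 5) = 255/2.2630 = 112.681 ms/bit.

112.7 ms/bit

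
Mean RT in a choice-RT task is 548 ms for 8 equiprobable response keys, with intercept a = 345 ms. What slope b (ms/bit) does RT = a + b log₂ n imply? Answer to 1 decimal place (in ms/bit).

67.7 ms/bit

b = (548 − 345) / log₂(8) = 203 / 3 = 67.667 ms/bit.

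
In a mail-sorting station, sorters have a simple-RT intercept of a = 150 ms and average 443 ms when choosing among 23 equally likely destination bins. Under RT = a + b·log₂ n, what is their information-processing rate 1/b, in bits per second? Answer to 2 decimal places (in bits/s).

15.44 bits/s

Choice component = 443 − 150 = 293 ms over log₂(23) = 4.5236 bits.
b = 293 / 4.5236 = 64.772 ms/bit, so 1/b = 15.439 bits/s.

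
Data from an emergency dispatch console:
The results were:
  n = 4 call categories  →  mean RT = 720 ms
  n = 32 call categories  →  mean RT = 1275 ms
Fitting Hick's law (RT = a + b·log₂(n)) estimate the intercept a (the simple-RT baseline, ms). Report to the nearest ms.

The slope on a log₂ axis is (1275 − 720) / (5 − 2) = 185 ms/bit.
a = RT₁ − b·log₂ n₁ = 720 − 185 × 2 = 350.000 ms.

350 ms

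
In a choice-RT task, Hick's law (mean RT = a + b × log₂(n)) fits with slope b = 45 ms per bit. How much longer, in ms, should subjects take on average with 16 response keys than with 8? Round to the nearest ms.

45 ms

ΔRT = (a + b log₂ n₂) − (a + b log₂ n₁) = b·(log₂ n₂ − log₂ n₁).
log₂(16) − log₂(8) = log₂(16/8) = log₂(2) = 1.
ΔRT = 45 × 1.0000 = 45.000 ms.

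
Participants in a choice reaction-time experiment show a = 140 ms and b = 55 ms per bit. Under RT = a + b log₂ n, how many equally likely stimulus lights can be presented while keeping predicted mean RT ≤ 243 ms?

3

Information budget: (243 − 140)/55 = 1.8727 bits, so n ≤ 2^1.8727 = 3.662 → at most 3.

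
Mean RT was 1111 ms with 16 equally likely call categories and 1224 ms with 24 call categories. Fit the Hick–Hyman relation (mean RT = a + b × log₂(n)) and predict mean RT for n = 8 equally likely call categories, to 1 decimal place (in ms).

RT is linear in log₂ n, so two points fix the line:
  b = (1224 − 1111) / (log₂ 24 − log₂ 16) = 113 / (4.5850 − 4) = 193.175 ms/bit
  a = 1111 − 193.175 × 4 = 338.301 ms
Then RT(8) = 338.301 + 193.175 × log₂ 8 = 338.301 + 193.175 × 3 ≈ 917.825 ms.

917.8 ms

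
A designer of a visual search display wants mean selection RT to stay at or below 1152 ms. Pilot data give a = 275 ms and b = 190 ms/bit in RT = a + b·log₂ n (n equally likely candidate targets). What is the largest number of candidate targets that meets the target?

Set 275 + 190·log₂ n ≤ 1152 → log₂ n ≤ (1152 − 275)/190 = 4.6158.
So n ≤ 2^4.6158 = 24.518; the largest integer n is 24.

24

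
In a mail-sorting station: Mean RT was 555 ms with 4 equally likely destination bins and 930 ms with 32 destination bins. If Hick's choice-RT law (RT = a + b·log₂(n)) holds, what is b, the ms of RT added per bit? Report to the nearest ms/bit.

125 ms/bit

The slope on a log₂ axis is (930 − 555) / (5 − 2) = 125 ms/bit.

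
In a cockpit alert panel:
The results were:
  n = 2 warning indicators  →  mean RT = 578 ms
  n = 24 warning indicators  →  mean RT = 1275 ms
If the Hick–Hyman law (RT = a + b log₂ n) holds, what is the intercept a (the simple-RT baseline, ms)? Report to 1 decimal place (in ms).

383.6 ms

b = (RT₂ − RT₁)/(log₂ n₂ − log₂ n₁) = (1275 − 578)/(4.5850 − 1) = 194.423 ms/bit.
Intercept: a = 578 − 194.423·log₂(2) = 383.577 ms.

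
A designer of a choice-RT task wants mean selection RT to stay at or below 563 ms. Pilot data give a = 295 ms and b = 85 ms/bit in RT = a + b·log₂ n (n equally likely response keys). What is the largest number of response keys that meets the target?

8

85·log₂ n ≤ 563 − 295 = 268, giving log₂ n ≤ 3.1529 and n ≤ 8.895. The largest whole number is 8.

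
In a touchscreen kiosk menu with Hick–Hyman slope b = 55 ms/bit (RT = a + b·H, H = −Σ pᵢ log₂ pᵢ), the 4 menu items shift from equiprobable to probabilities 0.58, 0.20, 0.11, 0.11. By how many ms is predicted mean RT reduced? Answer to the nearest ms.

21 ms

The RT saving is b·ΔH. Equiprobable H₀ = log₂(4) = 2.0000 bits; with the given probabilities H = 1.6208 bits.
b·(H₀ − H) = 55 × (2.0000 − 1.6208) = 20.86 ms.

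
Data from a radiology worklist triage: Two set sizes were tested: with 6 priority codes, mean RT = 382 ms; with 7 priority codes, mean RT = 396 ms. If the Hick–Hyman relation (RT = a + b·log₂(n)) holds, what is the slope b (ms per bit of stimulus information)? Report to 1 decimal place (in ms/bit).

63.0 ms/bit

b = (RT₂ − RT₁)/(log₂ n₂ − log₂ n₁) = (396 − 382)/(2.8074 − 2.5850) = 62.952 ms/bit.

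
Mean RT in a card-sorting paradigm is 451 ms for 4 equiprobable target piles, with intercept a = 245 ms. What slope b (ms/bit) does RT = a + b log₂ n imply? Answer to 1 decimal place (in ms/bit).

103.0 ms/bit

log₂(4) = 2 bits.
b = (RT − a)/log₂ n = (451 − 245) / 2 = 103.000 ms/bit.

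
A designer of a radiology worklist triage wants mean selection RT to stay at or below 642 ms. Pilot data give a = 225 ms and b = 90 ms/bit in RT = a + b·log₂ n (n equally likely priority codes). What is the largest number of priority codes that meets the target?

90·log₂ n ≤ 642 − 225 = 417, giving log₂ n ≤ 4.6333 and n ≤ 24.818. The largest whole number is 24.

24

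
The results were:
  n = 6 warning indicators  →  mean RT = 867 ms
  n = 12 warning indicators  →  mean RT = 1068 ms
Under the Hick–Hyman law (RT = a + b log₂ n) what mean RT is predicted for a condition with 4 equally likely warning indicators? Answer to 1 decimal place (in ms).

749.4 ms

Fit slope and intercept:
  b = (1068 − 867) / (log₂ 12 − log₂ 6) = 201 / (3.5850 − 2.5850) = 201.000 ms/bit
  a = 867 − 201.000 × 2.5850 = 347.423 ms
Then RT(4) = 347.423 + 201.000 × log₂ 4 = 347.423 + 201.000 × 2 ≈ 749.423 ms.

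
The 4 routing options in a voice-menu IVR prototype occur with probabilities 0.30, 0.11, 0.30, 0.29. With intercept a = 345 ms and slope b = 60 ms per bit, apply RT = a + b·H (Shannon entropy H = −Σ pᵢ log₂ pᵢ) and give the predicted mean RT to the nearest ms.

460 ms

Entropy contributions −pᵢ log₂ pᵢ: 0.5211, 0.3503, 0.5211, 0.5179; sum H = 1.9104 bits.
RT = a + bH = 345 + 60·1.9104 = 459.62 ms.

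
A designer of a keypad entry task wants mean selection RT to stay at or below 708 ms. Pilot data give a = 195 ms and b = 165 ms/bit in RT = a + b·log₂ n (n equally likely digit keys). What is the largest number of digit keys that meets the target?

Information budget: (708 − 195)/165 = 3.1091 bits, so n ≤ 2^3.1091 = 8.628 → at most 8.

8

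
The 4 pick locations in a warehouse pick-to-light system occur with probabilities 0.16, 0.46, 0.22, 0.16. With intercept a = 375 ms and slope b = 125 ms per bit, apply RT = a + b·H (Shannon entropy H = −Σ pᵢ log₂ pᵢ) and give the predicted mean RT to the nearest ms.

H = 0.16·log₂(1/0.16) + 0.46·log₂(1/0.46) + 0.22·log₂(1/0.22) + 0.16·log₂(1/0.16) = 1.8419 bits.
RT = 375 + 125 × 1.8419 = 605.24 ms.

605 ms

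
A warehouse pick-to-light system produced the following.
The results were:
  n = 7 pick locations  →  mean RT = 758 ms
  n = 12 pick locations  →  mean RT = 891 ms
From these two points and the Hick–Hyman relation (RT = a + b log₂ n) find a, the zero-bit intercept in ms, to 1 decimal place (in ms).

277.8 ms

b = (RT₂ − RT₁)/(log₂ n₂ − log₂ n₁) = (891 − 758)/(3.5850 − 2.8074) = 171.037 ms/bit.
a = RT₁ − b·log₂ n₁ = 758 − 171.037 × 2.8074 = 277.837 ms.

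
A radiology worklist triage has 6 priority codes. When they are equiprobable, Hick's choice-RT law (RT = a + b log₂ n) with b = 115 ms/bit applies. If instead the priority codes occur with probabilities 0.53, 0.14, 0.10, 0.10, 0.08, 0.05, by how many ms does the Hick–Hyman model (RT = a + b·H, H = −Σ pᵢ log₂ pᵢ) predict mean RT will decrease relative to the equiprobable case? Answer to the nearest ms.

61 ms

The RT saving is b·ΔH. Equiprobable H₀ = log₂(6) = 2.5850 bits; with the given probabilities H = 2.0545 bits.
b·(H₀ − H) = 115 × (2.5850 − 2.0545) = 61.00 ms.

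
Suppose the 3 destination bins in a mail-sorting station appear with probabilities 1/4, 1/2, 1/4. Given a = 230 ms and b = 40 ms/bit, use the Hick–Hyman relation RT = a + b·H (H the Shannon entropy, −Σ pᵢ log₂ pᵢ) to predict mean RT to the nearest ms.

H = −Σ pᵢ log₂ pᵢ = 0.25·2 + 0.5·1 + 0.25·2 = 1.500 bits.
RT = 230 + 40 × 1.500 = 290.00 ms.

290 ms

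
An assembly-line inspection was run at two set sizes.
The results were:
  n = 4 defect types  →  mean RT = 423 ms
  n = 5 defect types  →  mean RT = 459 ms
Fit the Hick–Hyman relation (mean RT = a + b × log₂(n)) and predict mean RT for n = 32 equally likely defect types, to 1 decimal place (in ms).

Solve the two-equation system in a and b:
  b = (459 − 423) / (log₂ 5 − log₂ 4) = 36 / (2.3219 − 2) = 111.826 ms/bit
  a = 423 − 111.826 × 2 = 199.348 ms
Then RT(32) = 199.348 + 111.826 × log₂ 32 = 199.348 + 111.826 × 5 ≈ 758.479 ms.

758.5 ms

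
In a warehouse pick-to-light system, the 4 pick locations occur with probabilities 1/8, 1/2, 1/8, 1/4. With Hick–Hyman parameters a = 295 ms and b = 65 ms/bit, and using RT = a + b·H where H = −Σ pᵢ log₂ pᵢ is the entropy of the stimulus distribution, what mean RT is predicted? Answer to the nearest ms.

409 ms

H = −Σ pᵢ log₂ pᵢ = 0.125·3 + 0.5·1 + 0.125·3 + 0.25·2 = 1.750 bits.
RT = 295 + 65 × 1.750 = 408.75 ms.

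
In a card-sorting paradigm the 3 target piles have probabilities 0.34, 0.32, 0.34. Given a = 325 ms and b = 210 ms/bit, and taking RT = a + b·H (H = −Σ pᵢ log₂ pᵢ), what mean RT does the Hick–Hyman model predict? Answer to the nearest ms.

Entropy contributions −pᵢ log₂ pᵢ: 0.5292, 0.5260, 0.5292; sum H = 1.5844 bits.
RT = a + bH = 325 + 210·1.5844 = 657.72 ms.

658 ms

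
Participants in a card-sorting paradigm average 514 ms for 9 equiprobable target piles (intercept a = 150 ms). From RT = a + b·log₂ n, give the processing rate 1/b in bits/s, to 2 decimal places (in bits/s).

b = (514 − 150)/log₂ 9 = 364/3.1699 = 114.829 ms per bit = 0.11483 s/bit; the reciprocal is 8.709 bits/s.

8.71 bits/s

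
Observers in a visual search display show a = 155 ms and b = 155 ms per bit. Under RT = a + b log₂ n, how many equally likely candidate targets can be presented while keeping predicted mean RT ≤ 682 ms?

10

155·log₂ n ≤ 682 − 155 = 527, giving log₂ n ≤ 3.4000 and n ≤ 10.556. The largest whole number is 10.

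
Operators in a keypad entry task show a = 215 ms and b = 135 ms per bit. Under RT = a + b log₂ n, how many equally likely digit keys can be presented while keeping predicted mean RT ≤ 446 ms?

3

135·log₂ n ≤ 446 − 215 = 231, giving log₂ n ≤ 1.7111 and n ≤ 3.274. The largest whole number is 3.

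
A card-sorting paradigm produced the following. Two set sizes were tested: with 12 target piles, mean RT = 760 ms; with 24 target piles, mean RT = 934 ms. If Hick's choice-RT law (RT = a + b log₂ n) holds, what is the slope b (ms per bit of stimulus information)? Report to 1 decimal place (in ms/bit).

The slope on a log₂ axis is (934 − 760) / (4.5850 − 3.5850) = 174.000 ms/bit.

174.0 ms/bit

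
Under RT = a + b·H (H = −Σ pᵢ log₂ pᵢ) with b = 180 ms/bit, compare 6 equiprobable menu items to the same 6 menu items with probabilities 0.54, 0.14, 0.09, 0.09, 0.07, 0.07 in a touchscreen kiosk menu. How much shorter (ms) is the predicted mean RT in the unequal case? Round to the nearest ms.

98 ms

Equiprobable entropy H₀ = log₂ 6 = 2.5850 bits.
Skewed entropy H = −Σ pᵢ log₂ pᵢ = 2.0396 bits.
ΔRT = b·(H₀ − H) = 180 × 0.5454 = 98.17 ms.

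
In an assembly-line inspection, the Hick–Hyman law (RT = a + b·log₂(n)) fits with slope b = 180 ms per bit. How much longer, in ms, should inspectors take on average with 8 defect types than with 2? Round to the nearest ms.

360 ms

The intercept a cancels: ΔRT = b·(log₂ n₂ − log₂ n₁) = b·log₂(n₂/n₁).
log₂(8) − log₂(2) = log₂(8/2) = log₂(4) = 2.
ΔRT = 180 × 2.0000 = 360.000 ms.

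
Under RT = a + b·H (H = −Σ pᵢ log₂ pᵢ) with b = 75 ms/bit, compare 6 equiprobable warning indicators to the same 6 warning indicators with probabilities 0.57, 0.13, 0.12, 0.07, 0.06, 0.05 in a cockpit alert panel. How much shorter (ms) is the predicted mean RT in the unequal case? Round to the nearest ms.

The RT saving is b·ΔH. Equiprobable H₀ = log₂(6) = 2.5850 bits; with the given probabilities H = 1.9401 bits.
b·(H₀ − H) = 75 × (2.5850 − 1.9401) = 48.36 ms.

48 ms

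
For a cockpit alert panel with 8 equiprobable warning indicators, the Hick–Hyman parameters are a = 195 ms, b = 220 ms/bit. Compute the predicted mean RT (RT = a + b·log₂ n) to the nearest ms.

log₂(8) = 3 bits, so RT = 195 + 220 × 3 ≈ 855.000 ms.

855 ms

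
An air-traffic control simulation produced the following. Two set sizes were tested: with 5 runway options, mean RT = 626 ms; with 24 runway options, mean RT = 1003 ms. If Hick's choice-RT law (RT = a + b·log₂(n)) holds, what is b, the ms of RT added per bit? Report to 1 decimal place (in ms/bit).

166.6 ms/bit

The slope on a log₂ axis is (1003 − 626) / (4.5850 − 2.3219) = 166.590 ms/bit.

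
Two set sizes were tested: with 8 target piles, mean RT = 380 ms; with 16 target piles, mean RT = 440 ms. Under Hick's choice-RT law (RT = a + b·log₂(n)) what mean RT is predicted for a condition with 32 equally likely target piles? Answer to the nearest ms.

Fit slope and intercept:
  b = (440 − 380) / (log₂ 16 − log₂ 8) = 60 / (4 − 3) = 60 ms/bit
  a = 380 − 60 × 3 = 200 ms
Then RT(32) = 200 + 60 × log₂ 32 = 200 + 60 × 5 ≈ 500.000 ms.

500 ms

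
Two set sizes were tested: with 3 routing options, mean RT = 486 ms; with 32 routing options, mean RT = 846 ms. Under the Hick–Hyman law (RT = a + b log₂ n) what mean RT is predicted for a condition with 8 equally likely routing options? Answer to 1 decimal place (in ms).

With log₂ n on the abscissa the relation is linear; from the two conditions:
  b = (846 − 486) / (log₂ 32 − log₂ 3) = 360 / (5 − 1.5850) = 105.416 ms/bit
  a = 486 − 105.416 × 1.5850 = 318.919 ms
Then RT(8) = 318.919 + 105.416 × log₂ 8 = 318.919 + 105.416 × 3 ≈ 635.168 ms.

635.2 ms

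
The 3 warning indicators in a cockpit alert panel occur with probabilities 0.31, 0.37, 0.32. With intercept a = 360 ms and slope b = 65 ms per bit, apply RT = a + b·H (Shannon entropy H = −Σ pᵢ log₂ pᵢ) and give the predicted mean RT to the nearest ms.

463 ms

H = 0.31·log₂(1/0.31) + 0.37·log₂(1/0.37) + 0.32·log₂(1/0.32) = 1.5806 bits.
RT = 360 + 65 × 1.5806 = 462.74 ms.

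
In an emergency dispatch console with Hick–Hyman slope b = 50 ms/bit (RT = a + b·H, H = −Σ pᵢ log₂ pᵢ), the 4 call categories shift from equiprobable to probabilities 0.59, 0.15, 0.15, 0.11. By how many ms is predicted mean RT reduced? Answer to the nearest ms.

The RT saving is b·ΔH. Equiprobable H₀ = log₂(4) = 2.0000 bits; with the given probabilities H = 1.6205 bits.
b·(H₀ − H) = 50 × (2.0000 − 1.6205) = 18.98 ms.

19 ms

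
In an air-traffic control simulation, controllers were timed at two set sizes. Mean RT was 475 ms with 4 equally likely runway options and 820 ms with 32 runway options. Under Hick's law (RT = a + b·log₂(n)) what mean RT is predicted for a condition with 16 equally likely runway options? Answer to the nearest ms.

705 ms

RT is linear in log₂ n, so two points fix the line:
  b = (820 − 475) / (log₂ 32 − log₂ 4) = 345 / (5 − 2) = 115 ms/bit
  a = 475 − 115 × 2 = 245 ms
Then RT(16) = 245 + 115 × log₂ 16 = 245 + 115 × 4 ≈ 705.000 ms.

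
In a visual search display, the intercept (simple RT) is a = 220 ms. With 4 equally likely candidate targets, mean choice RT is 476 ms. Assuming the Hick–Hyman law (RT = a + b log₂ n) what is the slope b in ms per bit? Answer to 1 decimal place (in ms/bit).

4 alternatives carry log₂ 4 = 2 bits; the choice cost is 476 − 220 = 256 ms, so b = 256/2 = 128.000 ms/bit.

128.0 ms/bit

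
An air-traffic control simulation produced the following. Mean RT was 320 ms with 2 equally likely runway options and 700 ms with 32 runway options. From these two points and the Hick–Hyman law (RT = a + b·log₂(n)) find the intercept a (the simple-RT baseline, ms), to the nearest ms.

225 ms

Slope: b = (700 − 320) / (log₂ 32 − log₂ 2) = 380/4.0000 = 95 ms/bit.
Intercept: a = 320 − 95·log₂(2) = 225.000 ms.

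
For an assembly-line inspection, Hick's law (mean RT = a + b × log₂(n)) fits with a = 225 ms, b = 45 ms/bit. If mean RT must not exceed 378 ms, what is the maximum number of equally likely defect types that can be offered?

45·log₂ n ≤ 378 − 225 = 153, giving log₂ n ≤ 3.4000 and n ≤ 10.556. The largest whole number is 10.

10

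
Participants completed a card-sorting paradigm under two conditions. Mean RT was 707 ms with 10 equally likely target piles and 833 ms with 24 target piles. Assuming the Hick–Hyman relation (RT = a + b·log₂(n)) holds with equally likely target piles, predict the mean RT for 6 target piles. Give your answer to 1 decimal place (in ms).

Fit slope and intercept:
  b = (833 − 707) / (log₂ 24 − log₂ 10) = 126 / (4.5850 − 3.3219) = 99.760 ms/bit
  a = 707 − 99.760 × 3.3219 = 375.605 ms
Then RT(6) = 375.605 + 99.760 × log₂ 6 = 375.605 + 99.760 × 2.5850 ≈ 633.480 ms.

633.5 ms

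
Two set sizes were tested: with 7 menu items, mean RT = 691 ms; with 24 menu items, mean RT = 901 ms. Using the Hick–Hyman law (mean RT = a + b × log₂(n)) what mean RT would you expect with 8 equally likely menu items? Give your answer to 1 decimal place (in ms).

RT is linear in log₂ n, so two points fix the line:
  b = (901 − 691) / (log₂ 24 − log₂ 7) = 210 / (4.5850 − 2.8074) = 118.136 ms/bit
  a = 691 − 118.136 × 2.8074 = 359.349 ms
Then RT(8) = 359.349 + 118.136 × log₂ 8 = 359.349 + 118.136 × 3 ≈ 713.758 ms.

713.8 ms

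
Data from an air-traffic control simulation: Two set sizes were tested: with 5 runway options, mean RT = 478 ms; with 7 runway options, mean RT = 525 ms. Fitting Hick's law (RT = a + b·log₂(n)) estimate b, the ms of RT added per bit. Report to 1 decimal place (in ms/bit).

Slope: b = (525 − 478) / (log₂ 7 − log₂ 5) = 47/0.4854 = 96.822 ms/bit.

96.8 ms/bit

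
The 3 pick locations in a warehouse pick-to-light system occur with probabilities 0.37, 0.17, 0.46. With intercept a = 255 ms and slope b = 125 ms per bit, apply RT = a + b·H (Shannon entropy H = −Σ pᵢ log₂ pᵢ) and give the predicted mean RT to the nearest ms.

H = 0.37·log₂(1/0.37) + 0.17·log₂(1/0.17) + 0.46·log₂(1/0.46) = 1.4807 bits.
RT = 255 + 125 × 1.4807 = 440.08 ms.

440 ms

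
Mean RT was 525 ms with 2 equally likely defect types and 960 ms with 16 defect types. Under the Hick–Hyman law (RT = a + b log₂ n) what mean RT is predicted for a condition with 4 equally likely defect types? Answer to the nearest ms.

With log₂ n on the abscissa the relation is linear; from the two conditions:
  b = (960 − 525) / (log₂ 16 − log₂ 2) = 435 / (4 − 1) = 145 ms/bit
  a = 525 − 145 × 1 = 380 ms
Then RT(4) = 380 + 145 × log₂ 4 = 380 + 145 × 2 ≈ 670.000 ms.

670 ms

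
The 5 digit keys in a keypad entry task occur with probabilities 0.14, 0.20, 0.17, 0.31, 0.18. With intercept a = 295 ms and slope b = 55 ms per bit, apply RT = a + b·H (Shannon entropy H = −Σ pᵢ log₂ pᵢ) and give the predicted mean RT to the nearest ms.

H = 0.14·log₂(1/0.14) + 0.20·log₂(1/0.20) + 0.17·log₂(1/0.17) + 0.31·log₂(1/0.31) + 0.18·log₂(1/0.18) = 2.2652 bits.
RT = 295 + 55 × 2.2652 = 419.59 ms.

420 ms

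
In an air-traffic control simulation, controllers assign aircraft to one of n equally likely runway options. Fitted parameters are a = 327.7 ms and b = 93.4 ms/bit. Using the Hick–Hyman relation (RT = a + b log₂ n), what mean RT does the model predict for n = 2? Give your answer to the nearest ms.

421 ms

log₂(2) = 1 bits, so RT = 327.7 + 93.4 × 1 ≈ 421.100 ms.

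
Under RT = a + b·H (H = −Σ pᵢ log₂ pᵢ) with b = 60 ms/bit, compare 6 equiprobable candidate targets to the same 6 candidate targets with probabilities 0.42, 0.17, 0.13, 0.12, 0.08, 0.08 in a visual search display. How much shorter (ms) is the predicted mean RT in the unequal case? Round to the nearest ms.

The RT saving is b·ΔH. Equiprobable H₀ = log₂(6) = 2.5850 bits; with the given probabilities H = 2.2930 bits.
b·(H₀ − H) = 60 × (2.5850 − 2.2930) = 17.52 ms.

18 ms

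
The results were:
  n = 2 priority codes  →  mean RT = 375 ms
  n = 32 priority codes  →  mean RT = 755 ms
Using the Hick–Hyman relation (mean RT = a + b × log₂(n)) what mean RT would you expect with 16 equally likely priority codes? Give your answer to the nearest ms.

660 ms

With log₂ n on the abscissa the relation is linear; from the two conditions:
  b = (755 − 375) / (log₂ 32 − log₂ 2) = 380 / (5 − 1) = 95 ms/bit
  a = 375 − 95 × 1 = 280 ms
Then RT(16) = 280 + 95 × log₂ 16 = 280 + 95 × 4 ≈ 660.000 ms.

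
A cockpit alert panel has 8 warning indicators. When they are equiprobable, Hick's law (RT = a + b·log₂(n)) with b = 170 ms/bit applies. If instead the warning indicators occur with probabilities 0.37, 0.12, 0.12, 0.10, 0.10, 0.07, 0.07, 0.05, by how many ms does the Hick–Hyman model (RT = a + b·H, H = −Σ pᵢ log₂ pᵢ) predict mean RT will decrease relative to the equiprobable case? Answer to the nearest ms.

54 ms

The RT saving is b·ΔH. Equiprobable H₀ = log₂(8) = 3.0000 bits; with the given probabilities H = 2.6825 bits.
b·(H₀ − H) = 170 × (3.0000 − 2.6825) = 53.98 ms.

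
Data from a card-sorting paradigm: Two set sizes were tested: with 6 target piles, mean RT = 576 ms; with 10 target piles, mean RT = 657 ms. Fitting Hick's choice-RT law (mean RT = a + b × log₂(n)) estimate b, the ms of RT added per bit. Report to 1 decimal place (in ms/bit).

b = (RT₂ − RT₁)/(log₂ n₂ − log₂ n₁) = (657 − 576)/(3.3219 − 2.5850) = 109.910 ms/bit.

109.9 ms/bit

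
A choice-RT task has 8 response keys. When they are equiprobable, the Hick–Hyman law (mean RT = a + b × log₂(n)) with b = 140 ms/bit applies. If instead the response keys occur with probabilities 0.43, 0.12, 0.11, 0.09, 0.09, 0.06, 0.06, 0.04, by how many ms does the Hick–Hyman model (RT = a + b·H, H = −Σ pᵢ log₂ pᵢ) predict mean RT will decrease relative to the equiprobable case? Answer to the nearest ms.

65 ms

Equiprobable entropy H₀ = log₂ 8 = 3.0000 bits.
Skewed entropy H = −Σ pᵢ log₂ pᵢ = 2.5390 bits.
ΔRT = b·(H₀ − H) = 140 × 0.4610 = 64.53 ms.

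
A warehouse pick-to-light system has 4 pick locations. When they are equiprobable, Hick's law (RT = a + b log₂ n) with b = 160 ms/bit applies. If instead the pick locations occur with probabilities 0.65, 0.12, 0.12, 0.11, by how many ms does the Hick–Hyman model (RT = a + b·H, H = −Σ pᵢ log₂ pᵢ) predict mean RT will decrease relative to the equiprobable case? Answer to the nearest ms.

82 ms

Equiprobable entropy H₀ = log₂ 4 = 2.0000 bits.
Skewed entropy H = −Σ pᵢ log₂ pᵢ = 1.4884 bits.
ΔRT = b·(H₀ − H) = 160 × 0.5116 = 81.86 ms.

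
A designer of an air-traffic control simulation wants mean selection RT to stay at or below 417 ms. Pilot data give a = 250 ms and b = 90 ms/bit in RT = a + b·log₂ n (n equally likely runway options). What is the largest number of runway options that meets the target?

3

90·log₂ n ≤ 417 − 250 = 167, giving log₂ n ≤ 1.8556 and n ≤ 3.619. The largest whole number is 3.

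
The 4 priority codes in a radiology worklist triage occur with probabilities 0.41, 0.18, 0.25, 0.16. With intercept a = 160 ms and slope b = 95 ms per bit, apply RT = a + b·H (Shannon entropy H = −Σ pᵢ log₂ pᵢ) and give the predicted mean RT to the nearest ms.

340 ms

Entropy contributions −pᵢ log₂ pᵢ: 0.5274, 0.4453, 0.5000, 0.4230; sum H = 1.8957 bits.
RT = a + bH = 160 + 95·1.8957 = 340.09 ms.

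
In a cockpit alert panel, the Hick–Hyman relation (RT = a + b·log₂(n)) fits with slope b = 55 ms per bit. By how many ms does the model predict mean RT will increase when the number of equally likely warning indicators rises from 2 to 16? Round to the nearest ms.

165 ms

ΔRT = (a + b log₂ n₂) − (a + b log₂ n₁) = b·(log₂ n₂ − log₂ n₁).
log₂(16) − log₂(2) = log₂(16/2) = log₂(8) = 3.
ΔRT = 55 × 3.0000 = 165.000 ms.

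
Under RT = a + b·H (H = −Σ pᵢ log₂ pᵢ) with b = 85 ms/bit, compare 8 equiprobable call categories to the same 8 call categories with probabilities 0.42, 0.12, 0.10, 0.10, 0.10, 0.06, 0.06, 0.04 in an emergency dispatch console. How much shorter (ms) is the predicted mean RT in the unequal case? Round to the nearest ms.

Equiprobable entropy H₀ = log₂ 8 = 3.0000 bits.
Skewed entropy H = −Σ pᵢ log₂ pᵢ = 2.5621 bits.
ΔRT = b·(H₀ − H) = 85 × 0.4379 = 37.22 ms.

37 ms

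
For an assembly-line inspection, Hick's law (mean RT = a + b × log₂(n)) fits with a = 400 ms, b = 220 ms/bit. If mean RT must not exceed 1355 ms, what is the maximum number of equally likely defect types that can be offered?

220·log₂ n ≤ 1355 − 400 = 955, giving log₂ n ≤ 4.3409 and n ≤ 20.265. The largest whole number is 20.

20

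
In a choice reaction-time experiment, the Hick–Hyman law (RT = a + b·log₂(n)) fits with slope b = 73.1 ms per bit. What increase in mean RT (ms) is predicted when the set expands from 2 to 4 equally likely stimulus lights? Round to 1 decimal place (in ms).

73.1 ms

The intercept a cancels: ΔRT = b·(log₂ n₂ − log₂ n₁) = b·log₂(n₂/n₁).
log₂(4) − log₂(2) = log₂(4/2) = log₂(2) = 1.
ΔRT = 73.1 × 1.0000 = 73.100 ms.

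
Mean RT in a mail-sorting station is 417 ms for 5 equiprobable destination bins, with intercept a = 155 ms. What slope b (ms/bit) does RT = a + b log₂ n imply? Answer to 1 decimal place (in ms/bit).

5 alternatives carry log₂ 5 = 2.3219 bits; the choice cost is 417 − 155 = 262 ms, so b = 262/2.3219 = 112.837 ms/bit.

112.8 ms/bit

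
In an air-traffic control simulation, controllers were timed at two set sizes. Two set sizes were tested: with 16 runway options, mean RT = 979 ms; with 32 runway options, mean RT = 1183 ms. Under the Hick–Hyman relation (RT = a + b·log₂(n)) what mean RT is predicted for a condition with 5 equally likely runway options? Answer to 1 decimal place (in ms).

636.7 ms

Fit slope and intercept:
  b = (1183 − 979) / (log₂ 32 − log₂ 16) = 204 / (5 − 4) = 204.000 ms/bit
  a = 979 − 204.000 × 4 = 163.000 ms
Then RT(5) = 163.000 + 204.000 × log₂ 5 = 163.000 + 204.000 × 2.3219 ≈ 636.673 ms.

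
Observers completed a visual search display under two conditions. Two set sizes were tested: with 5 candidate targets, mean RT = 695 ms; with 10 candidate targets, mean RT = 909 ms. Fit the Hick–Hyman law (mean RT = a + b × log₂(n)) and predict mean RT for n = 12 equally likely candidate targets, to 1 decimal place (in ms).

RT is linear in log₂ n, so two points fix the line:
  b = (909 − 695) / (log₂ 10 − log₂ 5) = 214 / (3.3219 − 2.3219) = 214.000 ms/bit
  a = 695 − 214.000 × 2.3219 = 198.107 ms
Then RT(12) = 198.107 + 214.000 × log₂ 12 = 198.107 + 214.000 × 3.5850 ≈ 965.289 ms.

965.3 ms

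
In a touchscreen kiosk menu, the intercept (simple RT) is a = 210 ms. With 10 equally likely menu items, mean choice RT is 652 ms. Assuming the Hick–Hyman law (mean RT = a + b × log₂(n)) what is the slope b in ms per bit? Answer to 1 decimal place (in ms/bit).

b = (652 − 210) / log₂(10) = 442 / 3.3219 = 133.055 ms/bit.

133.1 ms/bit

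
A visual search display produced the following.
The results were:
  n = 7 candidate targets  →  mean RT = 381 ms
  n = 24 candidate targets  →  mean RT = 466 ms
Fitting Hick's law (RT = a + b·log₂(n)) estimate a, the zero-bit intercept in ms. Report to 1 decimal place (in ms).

b = (RT₂ − RT₁)/(log₂ n₂ − log₂ n₁) = (466 − 381)/(4.5850 − 2.8074) = 47.817 ms/bit.
a = RT₁ − b·log₂ n₁ = 381 − 47.817 × 2.8074 = 246.760 ms.

246.8 ms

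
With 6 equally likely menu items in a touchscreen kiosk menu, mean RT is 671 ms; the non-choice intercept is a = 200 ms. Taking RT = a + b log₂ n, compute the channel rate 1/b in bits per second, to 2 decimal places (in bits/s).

5.49 bits/s

Choice component = 671 − 200 = 471 ms over log₂(6) = 2.5850 bits.
b = 471 / 2.5850 = 182.208 ms/bit, so 1/b = 5.488 bits/s.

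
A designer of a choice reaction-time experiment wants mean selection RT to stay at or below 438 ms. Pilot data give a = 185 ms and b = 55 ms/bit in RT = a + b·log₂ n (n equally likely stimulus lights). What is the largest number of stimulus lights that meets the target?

Information budget: (438 − 185)/55 = 4.6000 bits, so n ≤ 2^4.6000 = 24.251 → at most 24.

24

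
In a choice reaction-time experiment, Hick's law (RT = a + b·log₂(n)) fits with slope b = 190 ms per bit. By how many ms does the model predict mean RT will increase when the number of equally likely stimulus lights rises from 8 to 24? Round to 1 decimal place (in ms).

ΔRT = (a + b log₂ n₂) − (a + b log₂ n₁) = b·(log₂ n₂ − log₂ n₁).
log₂(24) − log₂(8) = 4.5850 − 3 = 1.5850.
ΔRT = 190 × 1.5850 = 301.143 ms.

301.1 ms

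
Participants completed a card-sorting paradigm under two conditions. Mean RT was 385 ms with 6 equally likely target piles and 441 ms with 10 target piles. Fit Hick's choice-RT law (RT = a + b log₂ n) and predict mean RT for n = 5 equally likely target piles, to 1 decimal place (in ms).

Solve the two-equation system in a and b:
  b = (441 − 385) / (log₂ 10 − log₂ 6) = 56 / (3.3219 − 2.5850) = 75.987 ms/bit
  a = 385 − 75.987 × 2.5850 = 188.576 ms
Then RT(5) = 188.576 + 75.987 × log₂ 5 = 188.576 + 75.987 × 2.3219 ≈ 365.013 ms.

365.0 ms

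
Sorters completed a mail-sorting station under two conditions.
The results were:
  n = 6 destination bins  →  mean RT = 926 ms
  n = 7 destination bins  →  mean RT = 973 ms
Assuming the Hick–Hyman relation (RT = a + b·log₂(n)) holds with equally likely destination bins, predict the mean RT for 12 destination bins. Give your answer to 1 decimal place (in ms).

Fit slope and intercept:
  b = (973 − 926) / (log₂ 7 − log₂ 6) = 47 / (2.8074 − 2.5850) = 211.338 ms/bit
  a = 926 − 211.338 × 2.5850 = 379.699 ms
Then RT(12) = 379.699 + 211.338 × log₂ 12 = 379.699 + 211.338 × 3.5850 ≈ 1137.338 ms.

1137.3 ms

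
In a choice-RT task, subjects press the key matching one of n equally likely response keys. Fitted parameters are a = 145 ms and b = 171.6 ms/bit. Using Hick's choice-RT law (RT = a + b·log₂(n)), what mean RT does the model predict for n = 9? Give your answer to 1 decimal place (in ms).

log₂(9) = 3.1699 bits, so RT = 145 + 171.6 × 3.1699 ≈ 688.959 ms.

689.0 ms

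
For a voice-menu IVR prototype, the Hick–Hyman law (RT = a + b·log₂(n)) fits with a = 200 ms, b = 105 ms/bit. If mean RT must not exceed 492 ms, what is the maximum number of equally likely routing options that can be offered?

105·log₂ n ≤ 492 − 200 = 292, giving log₂ n ≤ 2.7810 and n ≤ 6.873. The largest whole number is 6.

6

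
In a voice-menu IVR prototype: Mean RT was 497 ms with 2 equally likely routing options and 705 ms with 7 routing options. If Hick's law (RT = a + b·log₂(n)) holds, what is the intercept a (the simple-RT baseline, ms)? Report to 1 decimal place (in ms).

Slope: b = (705 − 497) / (log₂ 7 − log₂ 2) = 208/1.8074 = 115.085 ms/bit.
Intercept: a = 497 − 115.085·log₂(2) = 381.915 ms.

381.9 ms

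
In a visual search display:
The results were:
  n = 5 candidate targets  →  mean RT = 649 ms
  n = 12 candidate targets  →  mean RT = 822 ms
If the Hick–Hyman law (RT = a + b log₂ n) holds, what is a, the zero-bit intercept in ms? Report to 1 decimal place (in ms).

331.0 ms

The slope on a log₂ axis is (822 − 649) / (3.5850 − 2.3219) = 136.972 ms/bit.
Intercept: a = 649 − 136.972·log₂(5) = 330.962 ms.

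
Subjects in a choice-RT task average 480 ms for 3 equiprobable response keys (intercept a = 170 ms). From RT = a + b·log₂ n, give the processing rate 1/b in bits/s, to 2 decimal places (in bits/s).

Choice component = 480 − 170 = 310 ms over log₂(3) = 1.5850 bits.
b = 310 / 1.5850 = 195.588 ms/bit, so 1/b = 5.113 bits/s.

5.11 bits/s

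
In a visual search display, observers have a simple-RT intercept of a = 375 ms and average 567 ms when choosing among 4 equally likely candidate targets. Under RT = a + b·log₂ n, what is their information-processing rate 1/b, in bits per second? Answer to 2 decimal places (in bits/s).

10.42 bits/s

b = (567 − 375)/log₂ 4 = 192/2 = 96.000 ms per bit = 0.09600 s/bit; the reciprocal is 10.417 bits/s.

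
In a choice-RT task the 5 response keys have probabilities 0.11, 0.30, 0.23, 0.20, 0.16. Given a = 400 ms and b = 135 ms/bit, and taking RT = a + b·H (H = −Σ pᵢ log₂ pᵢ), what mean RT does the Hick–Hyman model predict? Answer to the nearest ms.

703 ms

H = 0.11·log₂(1/0.11) + 0.30·log₂(1/0.30) + 0.23·log₂(1/0.23) + 0.20·log₂(1/0.20) + 0.16·log₂(1/0.16) = 2.2464 bits.
RT = 400 + 135 × 2.2464 = 703.27 ms.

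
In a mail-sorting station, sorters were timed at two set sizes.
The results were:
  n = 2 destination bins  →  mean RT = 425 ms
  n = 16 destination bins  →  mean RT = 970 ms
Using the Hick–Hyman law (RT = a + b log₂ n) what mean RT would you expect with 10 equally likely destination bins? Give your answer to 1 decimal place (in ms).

846.8 ms

RT is linear in log₂ n, so two points fix the line:
  b = (970 − 425) / (log₂ 16 − log₂ 2) = 545 / (4 − 1) = 181.667 ms/bit
  a = 425 − 181.667 × 1 = 243.333 ms
Then RT(10) = 243.333 + 181.667 × log₂ 10 = 243.333 + 181.667 × 3.3219 ≈ 846.817 ms.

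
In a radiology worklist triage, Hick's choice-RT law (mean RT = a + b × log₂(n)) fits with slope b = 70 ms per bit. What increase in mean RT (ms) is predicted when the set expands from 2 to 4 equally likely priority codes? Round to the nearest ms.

The intercept a cancels: ΔRT = b·(log₂ n₂ − log₂ n₁) = b·log₂(n₂/n₁).
log₂(4) − log₂(2) = log₂(4/2) = log₂(2) = 1.
ΔRT = 70 × 1.0000 = 70.000 ms.

70 ms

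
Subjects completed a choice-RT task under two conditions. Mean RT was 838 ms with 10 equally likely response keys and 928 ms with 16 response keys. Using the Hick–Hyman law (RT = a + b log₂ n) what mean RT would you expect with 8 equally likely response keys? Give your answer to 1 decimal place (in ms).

Fit slope and intercept:
  b = (928 − 838) / (log₂ 16 − log₂ 10) = 90 / (4 − 3.3219) = 132.729 ms/bit
  a = 838 − 132.729 × 3.3219 = 397.083 ms
Then RT(8) = 397.083 + 132.729 × log₂ 8 = 397.083 + 132.729 × 3 ≈ 795.271 ms.

795.3 ms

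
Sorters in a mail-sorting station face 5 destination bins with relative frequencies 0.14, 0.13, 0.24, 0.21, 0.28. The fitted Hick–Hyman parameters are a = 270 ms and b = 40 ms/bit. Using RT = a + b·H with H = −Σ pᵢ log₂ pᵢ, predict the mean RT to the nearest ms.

H = 0.14·log₂(1/0.14) + 0.13·log₂(1/0.13) + 0.24·log₂(1/0.24) + 0.21·log₂(1/0.21) + 0.28·log₂(1/0.28) = 2.2609 bits.
RT = 270 + 40 × 2.2609 = 360.44 ms.

360 ms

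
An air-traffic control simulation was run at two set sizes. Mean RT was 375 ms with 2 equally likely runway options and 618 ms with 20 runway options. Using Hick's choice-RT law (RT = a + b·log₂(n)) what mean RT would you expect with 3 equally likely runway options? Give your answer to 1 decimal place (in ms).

417.8 ms

Fit slope and intercept:
  b = (618 − 375) / (log₂ 20 − log₂ 2) = 243 / (4.3219 − 1) = 73.150 ms/bit
  a = 375 − 73.150 × 1 = 301.850 ms
Then RT(3) = 301.850 + 73.150 × log₂ 3 = 301.850 + 73.150 × 1.5850 ≈ 417.790 ms.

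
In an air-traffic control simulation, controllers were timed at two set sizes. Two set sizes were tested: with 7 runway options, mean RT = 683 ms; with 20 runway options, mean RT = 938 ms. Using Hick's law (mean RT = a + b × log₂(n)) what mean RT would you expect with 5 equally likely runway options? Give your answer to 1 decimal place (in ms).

RT is linear in log₂ n, so two points fix the line:
  b = (938 − 683) / (log₂ 20 − log₂ 7) = 255 / (4.3219 − 2.8074) = 168.364 ms/bit
  a = 683 − 168.364 × 2.8074 = 210.342 ms
Then RT(5) = 210.342 + 168.364 × log₂ 5 = 210.342 + 168.364 × 2.3219 ≈ 601.271 ms.

601.3 ms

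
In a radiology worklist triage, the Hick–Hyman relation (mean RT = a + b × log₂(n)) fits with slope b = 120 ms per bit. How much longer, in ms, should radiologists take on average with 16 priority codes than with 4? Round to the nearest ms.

Only the slope matters, since a is common to both: ΔRT = b·log₂(n₂/n₁).
log₂(16) − log₂(4) = log₂(16/4) = log₂(4) = 2.
ΔRT = 120 × 2.0000 = 240.000 ms.

240 ms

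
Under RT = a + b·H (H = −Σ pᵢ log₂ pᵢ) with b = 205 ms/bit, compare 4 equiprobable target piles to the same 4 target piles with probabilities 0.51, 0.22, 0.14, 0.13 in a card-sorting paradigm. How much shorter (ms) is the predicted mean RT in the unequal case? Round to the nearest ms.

Equiprobable entropy H₀ = log₂ 4 = 2.0000 bits.
Skewed entropy H = −Σ pᵢ log₂ pᵢ = 1.7558 bits.
ΔRT = b·(H₀ − H) = 205 × 0.2442 = 50.07 ms.

50 ms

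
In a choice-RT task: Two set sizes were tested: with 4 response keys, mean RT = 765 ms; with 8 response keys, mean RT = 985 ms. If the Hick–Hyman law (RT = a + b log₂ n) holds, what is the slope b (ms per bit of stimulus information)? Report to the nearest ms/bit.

b = (RT₂ − RT₁)/(log₂ n₂ − log₂ n₁) = (985 − 765)/(3 − 2) = 220 ms/bit.

220 ms/bit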